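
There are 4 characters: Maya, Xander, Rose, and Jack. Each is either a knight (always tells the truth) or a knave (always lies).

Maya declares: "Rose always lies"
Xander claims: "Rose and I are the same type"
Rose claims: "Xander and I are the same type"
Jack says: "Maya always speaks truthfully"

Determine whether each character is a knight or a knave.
Maya is a knave.
Xander is a knight.
Rose is a knight.
Jack is a knave.

Verification:
- Maya (knave) says "Rose always lies" - this is FALSE (a lie) because Rose is a knight.
- Xander (knight) says "Rose and I are the same type" - this is TRUE because Xander is a knight and Rose is a knight.
- Rose (knight) says "Xander and I are the same type" - this is TRUE because Rose is a knight and Xander is a knight.
- Jack (knave) says "Maya always speaks truthfully" - this is FALSE (a lie) because Maya is a knave.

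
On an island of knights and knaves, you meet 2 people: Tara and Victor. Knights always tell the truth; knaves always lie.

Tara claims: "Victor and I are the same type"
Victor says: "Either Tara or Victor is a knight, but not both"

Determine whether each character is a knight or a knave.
Tara is a knave.
Victor is a knight.

Verification:
- Tara (knave) says "Victor and I are the same type" - this is FALSE (a lie) because Tara is a knave and Victor is a knight.
- Victor (knight) says "Either Tara or Victor is a knight, but not both" - this is TRUE because Tara is a knave and Victor is a knight.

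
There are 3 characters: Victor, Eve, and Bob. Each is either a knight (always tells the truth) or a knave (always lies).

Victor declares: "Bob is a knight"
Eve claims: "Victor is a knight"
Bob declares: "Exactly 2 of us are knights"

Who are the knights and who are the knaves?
Victor is a knave.
Eve is a knave.
Bob is a knave.

Verification:
- Victor (knave) says "Bob is a knight" - this is FALSE (a lie) because Bob is a knave.
- Eve (knave) says "Victor is a knight" - this is FALSE (a lie) because Victor is a knave.
- Bob (knave) says "Exactly 2 of us are knights" - this is FALSE (a lie) because there are 0 knights.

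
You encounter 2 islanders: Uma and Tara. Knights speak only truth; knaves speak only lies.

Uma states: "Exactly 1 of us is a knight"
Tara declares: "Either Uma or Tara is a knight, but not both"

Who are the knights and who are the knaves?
Uma is a knave.
Tara is a knave.

Verification:
- Uma (knave) says "Exactly 1 of us is a knight" - this is FALSE (a lie) because there are 0 knights.
- Tara (knave) says "Either Uma or Tara is a knight, but not both" - this is FALSE (a lie) because Uma is a knave and Tara is a knave.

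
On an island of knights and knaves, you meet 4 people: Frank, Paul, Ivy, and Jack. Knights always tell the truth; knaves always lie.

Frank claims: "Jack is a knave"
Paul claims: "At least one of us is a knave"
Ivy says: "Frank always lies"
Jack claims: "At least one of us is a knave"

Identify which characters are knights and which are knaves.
Frank is a knave.
Paul is a knight.
Ivy is a knight.
Jack is a knight.

Verification:
- Frank (knave) says "Jack is a knave" - this is FALSE (a lie) because Jack is a knight.
- Paul (knight) says "At least one of us is a knave" - this is TRUE because Frank is a knave.
- Ivy (knight) says "Frank always lies" - this is TRUE because Frank is a knave.
- Jack (knight) says "At least one of us is a knave" - this is TRUE because Frank is a knave.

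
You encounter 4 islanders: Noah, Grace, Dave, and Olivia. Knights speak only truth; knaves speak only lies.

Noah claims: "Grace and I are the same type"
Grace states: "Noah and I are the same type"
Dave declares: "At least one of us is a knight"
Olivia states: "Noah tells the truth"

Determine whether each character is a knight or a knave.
Noah is a knight.
Grace is a knight.
Dave is a knight.
Olivia is a knight.

Verification:
- Noah (knight) says "Grace and I are the same type" - this is TRUE because Noah is a knight and Grace is a knight.
- Grace (knight) says "Noah and I are the same type" - this is TRUE because Grace is a knight and Noah is a knight.
- Dave (knight) says "At least one of us is a knight" - this is TRUE because Noah, Grace, Dave, and Olivia are knights.
- Olivia (knight) says "Noah tells the truth" - this is TRUE because Noah is a knight.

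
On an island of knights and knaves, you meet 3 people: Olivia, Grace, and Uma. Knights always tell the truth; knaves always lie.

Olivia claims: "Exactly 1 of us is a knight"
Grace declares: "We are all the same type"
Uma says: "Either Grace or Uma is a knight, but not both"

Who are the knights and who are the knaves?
Olivia is a knight.
Grace is a knave.
Uma is a knave.

Verification:
- Olivia (knight) says "Exactly 1 of us is a knight" - this is TRUE because there are 1 knights.
- Grace (knave) says "We are all the same type" - this is FALSE (a lie) because Olivia is a knight and Grace and Uma are knaves.
- Uma (knave) says "Either Grace or Uma is a knight, but not both" - this is FALSE (a lie) because Grace is a knave and Uma is a knave.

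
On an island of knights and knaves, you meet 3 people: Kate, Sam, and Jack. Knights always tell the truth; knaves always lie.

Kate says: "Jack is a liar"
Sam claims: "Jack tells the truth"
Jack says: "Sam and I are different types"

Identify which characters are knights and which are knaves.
Kate is a knight.
Sam is a knave.
Jack is a knave.

Verification:
- Kate (knight) says "Jack is a liar" - this is TRUE because Jack is a knave.
- Sam (knave) says "Jack tells the truth" - this is FALSE (a lie) because Jack is a knave.
- Jack (knave) says "Sam and I are different types" - this is FALSE (a lie) because Jack is a knave and Sam is a knave.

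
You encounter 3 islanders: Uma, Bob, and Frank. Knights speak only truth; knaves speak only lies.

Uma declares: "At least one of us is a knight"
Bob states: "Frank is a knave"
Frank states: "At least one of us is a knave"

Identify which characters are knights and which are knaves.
Uma is a knight.
Bob is a knave.
Frank is a knight.

Verification:
- Uma (knight) says "At least one of us is a knight" - this is TRUE because Uma and Frank are knights.
- Bob (knave) says "Frank is a knave" - this is FALSE (a lie) because Frank is a knight.
- Frank (knight) says "At least one of us is a knave" - this is TRUE because Bob is a knave.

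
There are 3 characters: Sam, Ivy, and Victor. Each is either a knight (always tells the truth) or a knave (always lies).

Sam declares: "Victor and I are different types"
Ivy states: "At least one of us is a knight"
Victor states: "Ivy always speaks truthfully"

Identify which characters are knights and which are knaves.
Sam is a knave.
Ivy is a knave.
Victor is a knave.

Verification:
- Sam (knave) says "Victor and I are different types" - this is FALSE (a lie) because Sam is a knave and Victor is a knave.
- Ivy (knave) says "At least one of us is a knight" - this is FALSE (a lie) because no one is a knight.
- Victor (knave) says "Ivy always speaks truthfully" - this is FALSE (a lie) because Ivy is a knave.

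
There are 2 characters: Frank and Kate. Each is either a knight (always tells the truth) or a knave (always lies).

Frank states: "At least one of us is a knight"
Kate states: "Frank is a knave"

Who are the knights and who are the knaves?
Frank is a knight.
Kate is a knave.

Verification:
- Frank (knight) says "At least one of us is a knight" - this is TRUE because Frank is a knight.
- Kate (knave) says "Frank is a knave" - this is FALSE (a lie) because Frank is a knight.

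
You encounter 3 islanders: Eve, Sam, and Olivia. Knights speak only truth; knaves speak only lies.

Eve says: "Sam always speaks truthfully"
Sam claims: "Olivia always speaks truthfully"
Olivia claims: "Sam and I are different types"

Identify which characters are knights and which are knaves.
Eve is a knave.
Sam is a knave.
Olivia is a knave.

Verification:
- Eve (knave) says "Sam always speaks truthfully" - this is FALSE (a lie) because Sam is a knave.
- Sam (knave) says "Olivia always speaks truthfully" - this is FALSE (a lie) because Olivia is a knave.
- Olivia (knave) says "Sam and I are different types" - this is FALSE (a lie) because Olivia is a knave and Sam is a knave.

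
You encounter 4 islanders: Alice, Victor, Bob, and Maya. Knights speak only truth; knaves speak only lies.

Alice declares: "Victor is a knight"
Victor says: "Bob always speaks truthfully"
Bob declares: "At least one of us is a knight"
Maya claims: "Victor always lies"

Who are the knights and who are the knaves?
Alice is a knight.
Victor is a knight.
Bob is a knight.
Maya is a knave.

Verification:
- Alice (knight) says "Victor is a knight" - this is TRUE because Victor is a knight.
- Victor (knight) says "Bob always speaks truthfully" - this is TRUE because Bob is a knight.
- Bob (knight) says "At least one of us is a knight" - this is TRUE because Alice, Victor, and Bob are knights.
- Maya (knave) says "Victor always lies" - this is FALSE (a lie) because Victor is a knight.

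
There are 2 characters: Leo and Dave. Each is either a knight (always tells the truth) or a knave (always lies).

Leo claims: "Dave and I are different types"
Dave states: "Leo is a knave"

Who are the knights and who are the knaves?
Leo is a knight.
Dave is a knave.

Verification:
- Leo (knight) says "Dave and I are different types" - this is TRUE because Leo is a knight and Dave is a knave.
- Dave (knave) says "Leo is a knave" - this is FALSE (a lie) because Leo is a knight.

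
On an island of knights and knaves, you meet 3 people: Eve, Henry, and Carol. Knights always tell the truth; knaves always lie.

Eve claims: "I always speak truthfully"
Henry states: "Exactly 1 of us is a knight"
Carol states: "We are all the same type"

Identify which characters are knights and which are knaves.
Eve is a knave.
Henry is a knight.
Carol is a knave.

Verification:
- Eve (knave) says "I always speak truthfully" - this is FALSE (a lie) because Eve is a knave.
- Henry (knight) says "Exactly 1 of us is a knight" - this is TRUE because there are 1 knights.
- Carol (knave) says "We are all the same type" - this is FALSE (a lie) because Henry is a knight and Eve and Carol are knaves.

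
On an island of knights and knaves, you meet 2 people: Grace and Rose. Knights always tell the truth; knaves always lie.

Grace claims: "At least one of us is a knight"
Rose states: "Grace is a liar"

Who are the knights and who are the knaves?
Grace is a knight.
Rose is a knave.

Verification:
- Grace (knight) says "At least one of us is a knight" - this is TRUE because Grace is a knight.
- Rose (knave) says "Grace is a liar" - this is FALSE (a lie) because Grace is a knight.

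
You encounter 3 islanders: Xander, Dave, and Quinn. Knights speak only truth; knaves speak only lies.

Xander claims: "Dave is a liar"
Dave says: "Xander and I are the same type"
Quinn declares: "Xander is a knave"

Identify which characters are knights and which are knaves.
Xander is a knight.
Dave is a knave.
Quinn is a knave.

Verification:
- Xander (knight) says "Dave is a liar" - this is TRUE because Dave is a knave.
- Dave (knave) says "Xander and I are the same type" - this is FALSE (a lie) because Dave is a knave and Xander is a knight.
- Quinn (knave) says "Xander is a knave" - this is FALSE (a lie) because Xander is a knight.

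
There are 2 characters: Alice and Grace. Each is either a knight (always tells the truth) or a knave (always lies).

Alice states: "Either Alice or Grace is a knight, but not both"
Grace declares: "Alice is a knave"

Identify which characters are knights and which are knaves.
Alice is a knight.
Grace is a knave.

Verification:
- Alice (knight) says "Either Alice or Grace is a knight, but not both" - this is TRUE because Alice is a knight and Grace is a knave.
- Grace (knave) says "Alice is a knave" - this is FALSE (a lie) because Alice is a knight.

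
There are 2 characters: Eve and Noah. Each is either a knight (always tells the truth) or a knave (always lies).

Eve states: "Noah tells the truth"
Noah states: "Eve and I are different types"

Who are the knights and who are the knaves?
Eve is a knave.
Noah is a knave.

Verification:
- Eve (knave) says "Noah tells the truth" - this is FALSE (a lie) because Noah is a knave.
- Noah (knave) says "Eve and I are different types" - this is FALSE (a lie) because Noah is a knave and Eve is a knave.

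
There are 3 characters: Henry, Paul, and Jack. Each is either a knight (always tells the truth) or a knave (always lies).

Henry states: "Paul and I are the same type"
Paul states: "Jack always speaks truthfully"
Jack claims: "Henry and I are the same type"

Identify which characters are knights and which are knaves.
Henry is a knight.
Paul is a knight.
Jack is a knight.

Verification:
- Henry (knight) says "Paul and I are the same type" - this is TRUE because Henry is a knight and Paul is a knight.
- Paul (knight) says "Jack always speaks truthfully" - this is TRUE because Jack is a knight.
- Jack (knight) says "Henry and I are the same type" - this is TRUE because Jack is a knight and Henry is a knight.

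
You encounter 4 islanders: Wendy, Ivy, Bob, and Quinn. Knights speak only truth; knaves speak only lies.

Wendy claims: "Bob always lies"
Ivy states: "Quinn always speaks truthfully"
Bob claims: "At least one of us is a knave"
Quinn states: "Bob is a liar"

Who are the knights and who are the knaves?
Wendy is a knave.
Ivy is a knave.
Bob is a knight.
Quinn is a knave.

Verification:
- Wendy (knave) says "Bob always lies" - this is FALSE (a lie) because Bob is a knight.
- Ivy (knave) says "Quinn always speaks truthfully" - this is FALSE (a lie) because Quinn is a knave.
- Bob (knight) says "At least one of us is a knave" - this is TRUE because Wendy, Ivy, and Quinn are knaves.
- Quinn (knave) says "Bob is a liar" - this is FALSE (a lie) because Bob is a knight.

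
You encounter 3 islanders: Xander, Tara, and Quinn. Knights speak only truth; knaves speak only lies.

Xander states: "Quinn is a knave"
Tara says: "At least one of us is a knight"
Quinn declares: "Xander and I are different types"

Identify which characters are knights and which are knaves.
Xander is a knave.
Tara is a knight.
Quinn is a knight.

Verification:
- Xander (knave) says "Quinn is a knave" - this is FALSE (a lie) because Quinn is a knight.
- Tara (knight) says "At least one of us is a knight" - this is TRUE because Tara and Quinn are knights.
- Quinn (knight) says "Xander and I are different types" - this is TRUE because Quinn is a knight and Xander is a knave.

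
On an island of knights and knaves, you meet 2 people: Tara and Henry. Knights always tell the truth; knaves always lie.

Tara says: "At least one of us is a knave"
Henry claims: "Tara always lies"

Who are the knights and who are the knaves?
Tara is a knight.
Henry is a knave.

Verification:
- Tara (knight) says "At least one of us is a knave" - this is TRUE because Henry is a knave.
- Henry (knave) says "Tara always lies" - this is FALSE (a lie) because Tara is a knight.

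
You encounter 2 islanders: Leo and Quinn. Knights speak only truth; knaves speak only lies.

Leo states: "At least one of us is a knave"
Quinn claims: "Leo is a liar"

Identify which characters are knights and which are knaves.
Leo is a knight.
Quinn is a knave.

Verification:
- Leo (knight) says "At least one of us is a knave" - this is TRUE because Quinn is a knave.
- Quinn (knave) says "Leo is a liar" - this is FALSE (a lie) because Leo is a knight.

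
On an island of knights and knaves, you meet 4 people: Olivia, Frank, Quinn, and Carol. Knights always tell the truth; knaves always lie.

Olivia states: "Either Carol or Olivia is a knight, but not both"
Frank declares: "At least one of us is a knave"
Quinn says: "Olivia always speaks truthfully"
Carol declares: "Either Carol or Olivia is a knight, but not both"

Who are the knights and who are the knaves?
Olivia is a knave.
Frank is a knight.
Quinn is a knave.
Carol is a knave.

Verification:
- Olivia (knave) says "Either Carol or Olivia is a knight, but not both" - this is FALSE (a lie) because Carol is a knave and Olivia is a knave.
- Frank (knight) says "At least one of us is a knave" - this is TRUE because Olivia, Quinn, and Carol are knaves.
- Quinn (knave) says "Olivia always speaks truthfully" - this is FALSE (a lie) because Olivia is a knave.
- Carol (knave) says "Either Carol or Olivia is a knight, but not both" - this is FALSE (a lie) because Carol is a knave and Olivia is a knave.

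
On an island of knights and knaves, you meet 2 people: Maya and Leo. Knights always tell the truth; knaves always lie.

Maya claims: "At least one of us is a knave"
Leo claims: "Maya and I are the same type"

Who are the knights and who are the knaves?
Maya is a knight.
Leo is a knave.

Verification:
- Maya (knight) says "At least one of us is a knave" - this is TRUE because Leo is a knave.
- Leo (knave) says "Maya and I are the same type" - this is FALSE (a lie) because Leo is a knave and Maya is a knight.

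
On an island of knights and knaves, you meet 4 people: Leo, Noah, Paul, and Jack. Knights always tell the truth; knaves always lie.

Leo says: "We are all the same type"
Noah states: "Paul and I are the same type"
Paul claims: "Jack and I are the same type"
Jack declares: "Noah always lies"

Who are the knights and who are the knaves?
Leo is a knave.
Noah is a knave.
Paul is a knight.
Jack is a knight.

Verification:
- Leo (knave) says "We are all the same type" - this is FALSE (a lie) because Paul and Jack are knights and Leo and Noah are knaves.
- Noah (knave) says "Paul and I are the same type" - this is FALSE (a lie) because Noah is a knave and Paul is a knight.
- Paul (knight) says "Jack and I are the same type" - this is TRUE because Paul is a knight and Jack is a knight.
- Jack (knight) says "Noah always lies" - this is TRUE because Noah is a knave.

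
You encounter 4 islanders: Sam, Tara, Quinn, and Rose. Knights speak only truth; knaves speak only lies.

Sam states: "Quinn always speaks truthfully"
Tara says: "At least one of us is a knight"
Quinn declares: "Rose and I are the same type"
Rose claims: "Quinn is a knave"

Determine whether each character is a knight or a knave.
Sam is a knave.
Tara is a knight.
Quinn is a knave.
Rose is a knight.

Verification:
- Sam (knave) says "Quinn always speaks truthfully" - this is FALSE (a lie) because Quinn is a knave.
- Tara (knight) says "At least one of us is a knight" - this is TRUE because Tara and Rose are knights.
- Quinn (knave) says "Rose and I are the same type" - this is FALSE (a lie) because Quinn is a knave and Rose is a knight.
- Rose (knight) says "Quinn is a knave" - this is TRUE because Quinn is a knave.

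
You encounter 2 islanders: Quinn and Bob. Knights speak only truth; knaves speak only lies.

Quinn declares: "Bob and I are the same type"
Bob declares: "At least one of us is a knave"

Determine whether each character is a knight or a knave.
Quinn is a knave.
Bob is a knight.

Verification:
- Quinn (knave) says "Bob and I are the same type" - this is FALSE (a lie) because Quinn is a knave and Bob is a knight.
- Bob (knight) says "At least one of us is a knave" - this is TRUE because Quinn is a knave.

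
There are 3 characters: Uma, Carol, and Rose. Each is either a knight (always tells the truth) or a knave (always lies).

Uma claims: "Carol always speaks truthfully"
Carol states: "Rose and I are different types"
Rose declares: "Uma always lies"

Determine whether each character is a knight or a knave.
Uma is a knight.
Carol is a knight.
Rose is a knave.

Verification:
- Uma (knight) says "Carol always speaks truthfully" - this is TRUE because Carol is a knight.
- Carol (knight) says "Rose and I are different types" - this is TRUE because Carol is a knight and Rose is a knave.
- Rose (knave) says "Uma always lies" - this is FALSE (a lie) because Uma is a knight.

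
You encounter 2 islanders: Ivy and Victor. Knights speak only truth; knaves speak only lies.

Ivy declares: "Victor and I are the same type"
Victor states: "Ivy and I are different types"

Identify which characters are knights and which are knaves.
Ivy is a knave.
Victor is a knight.

Verification:
- Ivy (knave) says "Victor and I are the same type" - this is FALSE (a lie) because Ivy is a knave and Victor is a knight.
- Victor (knight) says "Ivy and I are different types" - this is TRUE because Victor is a knight and Ivy is a knave.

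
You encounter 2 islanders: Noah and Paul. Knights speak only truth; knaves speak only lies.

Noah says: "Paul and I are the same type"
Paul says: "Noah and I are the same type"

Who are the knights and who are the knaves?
Noah is a knight.
Paul is a knight.

Verification:
- Noah (knight) says "Paul and I are the same type" - this is TRUE because Noah is a knight and Paul is a knight.
- Paul (knight) says "Noah and I are the same type" - this is TRUE because Paul is a knight and Noah is a knight.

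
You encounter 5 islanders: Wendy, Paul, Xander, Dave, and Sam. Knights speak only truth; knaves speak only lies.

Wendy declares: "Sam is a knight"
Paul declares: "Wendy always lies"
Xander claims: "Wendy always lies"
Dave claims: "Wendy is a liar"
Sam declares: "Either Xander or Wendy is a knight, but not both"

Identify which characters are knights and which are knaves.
Wendy is a knight.
Paul is a knave.
Xander is a knave.
Dave is a knave.
Sam is a knight.

Verification:
- Wendy (knight) says "Sam is a knight" - this is TRUE because Sam is a knight.
- Paul (knave) says "Wendy always lies" - this is FALSE (a lie) because Wendy is a knight.
- Xander (knave) says "Wendy always lies" - this is FALSE (a lie) because Wendy is a knight.
- Dave (knave) says "Wendy is a liar" - this is FALSE (a lie) because Wendy is a knight.
- Sam (knight) says "Either Xander or Wendy is a knight, but not both" - this is TRUE because Xander is a knave and Wendy is a knight.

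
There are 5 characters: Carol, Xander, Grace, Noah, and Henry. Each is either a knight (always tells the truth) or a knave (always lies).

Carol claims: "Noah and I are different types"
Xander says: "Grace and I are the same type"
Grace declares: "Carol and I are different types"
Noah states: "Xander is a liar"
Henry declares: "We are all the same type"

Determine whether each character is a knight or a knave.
Carol is a knave.
Xander is a knight.
Grace is a knight.
Noah is a knave.
Henry is a knave.

Verification:
- Carol (knave) says "Noah and I are different types" - this is FALSE (a lie) because Carol is a knave and Noah is a knave.
- Xander (knight) says "Grace and I are the same type" - this is TRUE because Xander is a knight and Grace is a knight.
- Grace (knight) says "Carol and I are different types" - this is TRUE because Grace is a knight and Carol is a knave.
- Noah (knave) says "Xander is a liar" - this is FALSE (a lie) because Xander is a knight.
- Henry (knave) says "We are all the same type" - this is FALSE (a lie) because Xander and Grace are knights and Carol, Noah, and Henry are knaves.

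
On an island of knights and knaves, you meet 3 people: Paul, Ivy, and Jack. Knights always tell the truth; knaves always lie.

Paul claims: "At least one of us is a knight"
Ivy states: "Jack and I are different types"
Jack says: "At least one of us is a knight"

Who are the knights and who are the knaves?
Paul is a knave.
Ivy is a knave.
Jack is a knave.

Verification:
- Paul (knave) says "At least one of us is a knight" - this is FALSE (a lie) because no one is a knight.
- Ivy (knave) says "Jack and I are different types" - this is FALSE (a lie) because Ivy is a knave and Jack is a knave.
- Jack (knave) says "At least one of us is a knight" - this is FALSE (a lie) because no one is a knight.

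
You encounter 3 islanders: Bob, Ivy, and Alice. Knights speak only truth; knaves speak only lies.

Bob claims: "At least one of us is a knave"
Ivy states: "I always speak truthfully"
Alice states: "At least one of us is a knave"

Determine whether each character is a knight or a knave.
Bob is a knight.
Ivy is a knave.
Alice is a knight.

Verification:
- Bob (knight) says "At least one of us is a knave" - this is TRUE because Ivy is a knave.
- Ivy (knave) says "I always speak truthfully" - this is FALSE (a lie) because Ivy is a knave.
- Alice (knight) says "At least one of us is a knave" - this is TRUE because Ivy is a knave.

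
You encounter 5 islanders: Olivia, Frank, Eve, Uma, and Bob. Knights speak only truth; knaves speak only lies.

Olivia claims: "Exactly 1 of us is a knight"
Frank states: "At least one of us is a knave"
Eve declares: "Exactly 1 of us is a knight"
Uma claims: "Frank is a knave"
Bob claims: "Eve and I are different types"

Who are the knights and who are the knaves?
Olivia is a knave.
Frank is a knight.
Eve is a knave.
Uma is a knave.
Bob is a knight.

Verification:
- Olivia (knave) says "Exactly 1 of us is a knight" - this is FALSE (a lie) because there are 2 knights.
- Frank (knight) says "At least one of us is a knave" - this is TRUE because Olivia, Eve, and Uma are knaves.
- Eve (knave) says "Exactly 1 of us is a knight" - this is FALSE (a lie) because there are 2 knights.
- Uma (knave) says "Frank is a knave" - this is FALSE (a lie) because Frank is a knight.
- Bob (knight) says "Eve and I are different types" - this is TRUE because Bob is a knight and Eve is a knave.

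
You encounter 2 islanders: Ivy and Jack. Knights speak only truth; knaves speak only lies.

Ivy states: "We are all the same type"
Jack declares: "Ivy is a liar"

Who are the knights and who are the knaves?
Ivy is a knave.
Jack is a knight.

Verification:
- Ivy (knave) says "We are all the same type" - this is FALSE (a lie) because Jack is a knight and Ivy is a knave.
- Jack (knight) says "Ivy is a liar" - this is TRUE because Ivy is a knave.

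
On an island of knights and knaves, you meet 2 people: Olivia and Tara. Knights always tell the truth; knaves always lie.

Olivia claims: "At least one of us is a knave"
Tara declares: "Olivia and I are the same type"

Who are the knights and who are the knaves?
Olivia is a knight.
Tara is a knave.

Verification:
- Olivia (knight) says "At least one of us is a knave" - this is TRUE because Tara is a knave.
- Tara (knave) says "Olivia and I are the same type" - this is FALSE (a lie) because Tara is a knave and Olivia is a knight.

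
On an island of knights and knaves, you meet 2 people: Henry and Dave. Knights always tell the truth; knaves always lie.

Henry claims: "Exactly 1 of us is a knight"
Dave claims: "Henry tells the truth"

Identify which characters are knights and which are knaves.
Henry is a knave.
Dave is a knave.

Verification:
- Henry (knave) says "Exactly 1 of us is a knight" - this is FALSE (a lie) because there are 0 knights.
- Dave (knave) says "Henry tells the truth" - this is FALSE (a lie) because Henry is a knave.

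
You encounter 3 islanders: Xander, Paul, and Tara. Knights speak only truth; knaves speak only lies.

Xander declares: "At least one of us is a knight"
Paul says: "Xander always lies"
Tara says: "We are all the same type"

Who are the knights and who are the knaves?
Xander is a knight.
Paul is a knave.
Tara is a knave.

Verification:
- Xander (knight) says "At least one of us is a knight" - this is TRUE because Xander is a knight.
- Paul (knave) says "Xander always lies" - this is FALSE (a lie) because Xander is a knight.
- Tara (knave) says "We are all the same type" - this is FALSE (a lie) because Xander is a knight and Paul and Tara are knaves.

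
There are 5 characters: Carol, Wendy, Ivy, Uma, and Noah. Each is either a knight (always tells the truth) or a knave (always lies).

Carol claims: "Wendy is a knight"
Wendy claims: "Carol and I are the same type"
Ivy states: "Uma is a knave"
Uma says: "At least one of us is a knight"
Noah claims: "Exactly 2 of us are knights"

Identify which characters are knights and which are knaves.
Carol is a knight.
Wendy is a knight.
Ivy is a knave.
Uma is a knight.
Noah is a knave.

Verification:
- Carol (knight) says "Wendy is a knight" - this is TRUE because Wendy is a knight.
- Wendy (knight) says "Carol and I are the same type" - this is TRUE because Wendy is a knight and Carol is a knight.
- Ivy (knave) says "Uma is a knave" - this is FALSE (a lie) because Uma is a knight.
- Uma (knight) says "At least one of us is a knight" - this is TRUE because Carol, Wendy, and Uma are knights.
- Noah (knave) says "Exactly 2 of us are knights" - this is FALSE (a lie) because there are 3 knights.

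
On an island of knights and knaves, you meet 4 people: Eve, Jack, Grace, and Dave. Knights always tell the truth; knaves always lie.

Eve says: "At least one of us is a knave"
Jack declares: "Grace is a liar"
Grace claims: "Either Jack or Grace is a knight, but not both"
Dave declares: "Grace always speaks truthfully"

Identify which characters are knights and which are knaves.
Eve is a knight.
Jack is a knave.
Grace is a knight.
Dave is a knight.

Verification:
- Eve (knight) says "At least one of us is a knave" - this is TRUE because Jack is a knave.
- Jack (knave) says "Grace is a liar" - this is FALSE (a lie) because Grace is a knight.
- Grace (knight) says "Either Jack or Grace is a knight, but not both" - this is TRUE because Jack is a knave and Grace is a knight.
- Dave (knight) says "Grace always speaks truthfully" - this is TRUE because Grace is a knight.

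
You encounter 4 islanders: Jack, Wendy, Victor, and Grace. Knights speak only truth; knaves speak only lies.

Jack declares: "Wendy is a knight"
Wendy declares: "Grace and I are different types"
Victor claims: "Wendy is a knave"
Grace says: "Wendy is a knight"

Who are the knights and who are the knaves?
Jack is a knave.
Wendy is a knave.
Victor is a knight.
Grace is a knave.

Verification:
- Jack (knave) says "Wendy is a knight" - this is FALSE (a lie) because Wendy is a knave.
- Wendy (knave) says "Grace and I are different types" - this is FALSE (a lie) because Wendy is a knave and Grace is a knave.
- Victor (knight) says "Wendy is a knave" - this is TRUE because Wendy is a knave.
- Grace (knave) says "Wendy is a knight" - this is FALSE (a lie) because Wendy is a knave.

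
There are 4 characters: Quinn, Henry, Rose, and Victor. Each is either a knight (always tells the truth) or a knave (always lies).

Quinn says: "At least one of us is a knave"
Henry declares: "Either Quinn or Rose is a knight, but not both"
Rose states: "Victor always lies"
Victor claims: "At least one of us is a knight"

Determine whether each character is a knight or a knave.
Quinn is a knight.
Henry is a knight.
Rose is a knave.
Victor is a knight.

Verification:
- Quinn (knight) says "At least one of us is a knave" - this is TRUE because Rose is a knave.
- Henry (knight) says "Either Quinn or Rose is a knight, but not both" - this is TRUE because Quinn is a knight and Rose is a knave.
- Rose (knave) says "Victor always lies" - this is FALSE (a lie) because Victor is a knight.
- Victor (knight) says "At least one of us is a knight" - this is TRUE because Quinn, Henry, and Victor are knights.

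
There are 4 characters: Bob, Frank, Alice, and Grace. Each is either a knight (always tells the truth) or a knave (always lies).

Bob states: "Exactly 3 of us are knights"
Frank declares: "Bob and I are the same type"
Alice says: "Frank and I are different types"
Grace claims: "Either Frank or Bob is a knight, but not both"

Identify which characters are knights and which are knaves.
Bob is a knight.
Frank is a knave.
Alice is a knight.
Grace is a knight.

Verification:
- Bob (knight) says "Exactly 3 of us are knights" - this is TRUE because there are 3 knights.
- Frank (knave) says "Bob and I are the same type" - this is FALSE (a lie) because Frank is a knave and Bob is a knight.
- Alice (knight) says "Frank and I are different types" - this is TRUE because Alice is a knight and Frank is a knave.
- Grace (knight) says "Either Frank or Bob is a knight, but not both" - this is TRUE because Frank is a knave and Bob is a knight.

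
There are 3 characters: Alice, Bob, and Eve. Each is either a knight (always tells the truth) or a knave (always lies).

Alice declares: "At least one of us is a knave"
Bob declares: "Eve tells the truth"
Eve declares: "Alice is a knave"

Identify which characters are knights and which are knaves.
Alice is a knight.
Bob is a knave.
Eve is a knave.

Verification:
- Alice (knight) says "At least one of us is a knave" - this is TRUE because Bob and Eve are knaves.
- Bob (knave) says "Eve tells the truth" - this is FALSE (a lie) because Eve is a knave.
- Eve (knave) says "Alice is a knave" - this is FALSE (a lie) because Alice is a knight.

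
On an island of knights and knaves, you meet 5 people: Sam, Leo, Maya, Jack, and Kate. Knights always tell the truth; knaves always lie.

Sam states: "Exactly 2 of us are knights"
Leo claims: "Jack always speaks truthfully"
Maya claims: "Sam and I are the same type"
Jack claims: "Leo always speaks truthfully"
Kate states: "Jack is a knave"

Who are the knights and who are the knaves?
Sam is a knight.
Leo is a knave.
Maya is a knave.
Jack is a knave.
Kate is a knight.

Verification:
- Sam (knight) says "Exactly 2 of us are knights" - this is TRUE because there are 2 knights.
- Leo (knave) says "Jack always speaks truthfully" - this is FALSE (a lie) because Jack is a knave.
- Maya (knave) says "Sam and I are the same type" - this is FALSE (a lie) because Maya is a knave and Sam is a knight.
- Jack (knave) says "Leo always speaks truthfully" - this is FALSE (a lie) because Leo is a knave.
- Kate (knight) says "Jack is a knave" - this is TRUE because Jack is a knave.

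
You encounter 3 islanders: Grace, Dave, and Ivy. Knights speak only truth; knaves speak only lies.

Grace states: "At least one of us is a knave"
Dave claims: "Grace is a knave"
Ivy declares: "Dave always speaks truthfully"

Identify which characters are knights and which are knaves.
Grace is a knight.
Dave is a knave.
Ivy is a knave.

Verification:
- Grace (knight) says "At least one of us is a knave" - this is TRUE because Dave and Ivy are knaves.
- Dave (knave) says "Grace is a knave" - this is FALSE (a lie) because Grace is a knight.
- Ivy (knave) says "Dave always speaks truthfully" - this is FALSE (a lie) because Dave is a knave.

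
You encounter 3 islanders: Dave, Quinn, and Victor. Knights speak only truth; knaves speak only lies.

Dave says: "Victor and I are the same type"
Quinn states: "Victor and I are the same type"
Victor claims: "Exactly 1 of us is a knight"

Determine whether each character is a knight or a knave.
Dave is a knave.
Quinn is a knave.
Victor is a knight.

Verification:
- Dave (knave) says "Victor and I are the same type" - this is FALSE (a lie) because Dave is a knave and Victor is a knight.
- Quinn (knave) says "Victor and I are the same type" - this is FALSE (a lie) because Quinn is a knave and Victor is a knight.
- Victor (knight) says "Exactly 1 of us is a knight" - this is TRUE because there are 1 knights.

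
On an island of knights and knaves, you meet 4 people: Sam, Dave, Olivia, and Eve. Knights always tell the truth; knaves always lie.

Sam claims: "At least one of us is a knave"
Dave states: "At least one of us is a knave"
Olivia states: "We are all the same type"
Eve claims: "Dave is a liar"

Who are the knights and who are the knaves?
Sam is a knight.
Dave is a knight.
Olivia is a knave.
Eve is a knave.

Verification:
- Sam (knight) says "At least one of us is a knave" - this is TRUE because Olivia and Eve are knaves.
- Dave (knight) says "At least one of us is a knave" - this is TRUE because Olivia and Eve are knaves.
- Olivia (knave) says "We are all the same type" - this is FALSE (a lie) because Sam and Dave are knights and Olivia and Eve are knaves.
- Eve (knave) says "Dave is a liar" - this is FALSE (a lie) because Dave is a knight.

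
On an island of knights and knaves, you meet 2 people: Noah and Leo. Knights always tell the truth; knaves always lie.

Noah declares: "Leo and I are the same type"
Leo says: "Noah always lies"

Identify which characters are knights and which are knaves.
Noah is a knave.
Leo is a knight.

Verification:
- Noah (knave) says "Leo and I are the same type" - this is FALSE (a lie) because Noah is a knave and Leo is a knight.
- Leo (knight) says "Noah always lies" - this is TRUE because Noah is a knave.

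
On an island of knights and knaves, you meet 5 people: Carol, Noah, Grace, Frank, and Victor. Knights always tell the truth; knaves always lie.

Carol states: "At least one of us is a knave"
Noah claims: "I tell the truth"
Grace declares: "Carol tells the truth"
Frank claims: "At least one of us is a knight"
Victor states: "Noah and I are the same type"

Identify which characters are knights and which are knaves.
Carol is a knight.
Noah is a knight.
Grace is a knight.
Frank is a knight.
Victor is a knave.

Verification:
- Carol (knight) says "At least one of us is a knave" - this is TRUE because Victor is a knave.
- Noah (knight) says "I tell the truth" - this is TRUE because Noah is a knight.
- Grace (knight) says "Carol tells the truth" - this is TRUE because Carol is a knight.
- Frank (knight) says "At least one of us is a knight" - this is TRUE because Carol, Noah, Grace, and Frank are knights.
- Victor (knave) says "Noah and I are the same type" - this is FALSE (a lie) because Victor is a knave and Noah is a knight.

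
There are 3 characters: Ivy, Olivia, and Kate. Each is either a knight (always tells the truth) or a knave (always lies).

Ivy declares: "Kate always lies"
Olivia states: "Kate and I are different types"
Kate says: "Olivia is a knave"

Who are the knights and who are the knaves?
Ivy is a knight.
Olivia is a knight.
Kate is a knave.

Verification:
- Ivy (knight) says "Kate always lies" - this is TRUE because Kate is a knave.
- Olivia (knight) says "Kate and I are different types" - this is TRUE because Olivia is a knight and Kate is a knave.
- Kate (knave) says "Olivia is a knave" - this is FALSE (a lie) because Olivia is a knight.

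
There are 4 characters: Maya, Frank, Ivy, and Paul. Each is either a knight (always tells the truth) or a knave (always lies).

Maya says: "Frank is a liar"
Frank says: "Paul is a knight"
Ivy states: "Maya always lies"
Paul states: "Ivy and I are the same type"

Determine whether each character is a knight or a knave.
Maya is a knave.
Frank is a knight.
Ivy is a knight.
Paul is a knight.

Verification:
- Maya (knave) says "Frank is a liar" - this is FALSE (a lie) because Frank is a knight.
- Frank (knight) says "Paul is a knight" - this is TRUE because Paul is a knight.
- Ivy (knight) says "Maya always lies" - this is TRUE because Maya is a knave.
- Paul (knight) says "Ivy and I are the same type" - this is TRUE because Paul is a knight and Ivy is a knight.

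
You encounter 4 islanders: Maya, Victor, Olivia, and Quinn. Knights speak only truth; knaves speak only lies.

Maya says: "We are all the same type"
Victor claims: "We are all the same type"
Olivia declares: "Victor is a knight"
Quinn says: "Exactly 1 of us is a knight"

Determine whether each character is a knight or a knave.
Maya is a knave.
Victor is a knave.
Olivia is a knave.
Quinn is a knight.

Verification:
- Maya (knave) says "We are all the same type" - this is FALSE (a lie) because Quinn is a knight and Maya, Victor, and Olivia are knaves.
- Victor (knave) says "We are all the same type" - this is FALSE (a lie) because Quinn is a knight and Maya, Victor, and Olivia are knaves.
- Olivia (knave) says "Victor is a knight" - this is FALSE (a lie) because Victor is a knave.
- Quinn (knight) says "Exactly 1 of us is a knight" - this is TRUE because there are 1 knights.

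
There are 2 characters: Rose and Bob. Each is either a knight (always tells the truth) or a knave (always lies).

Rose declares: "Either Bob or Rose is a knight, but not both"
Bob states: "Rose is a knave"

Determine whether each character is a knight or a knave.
Rose is a knight.
Bob is a knave.

Verification:
- Rose (knight) says "Either Bob or Rose is a knight, but not both" - this is TRUE because Bob is a knave and Rose is a knight.
- Bob (knave) says "Rose is a knave" - this is FALSE (a lie) because Rose is a knight.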